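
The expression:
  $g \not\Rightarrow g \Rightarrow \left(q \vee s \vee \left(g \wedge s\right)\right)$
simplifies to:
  $\text{True}$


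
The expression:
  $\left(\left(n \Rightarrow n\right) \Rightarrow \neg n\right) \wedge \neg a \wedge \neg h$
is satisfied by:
  {n: False, h: False, a: False}


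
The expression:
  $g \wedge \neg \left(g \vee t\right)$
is never true.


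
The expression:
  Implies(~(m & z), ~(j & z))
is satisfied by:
  {m: True, z: False, j: False}
  {m: False, z: False, j: False}
  {j: True, m: True, z: False}
  {j: True, m: False, z: False}
  {z: True, m: True, j: False}
  {z: True, m: False, j: False}
  {z: True, j: True, m: True}


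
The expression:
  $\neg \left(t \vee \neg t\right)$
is never true.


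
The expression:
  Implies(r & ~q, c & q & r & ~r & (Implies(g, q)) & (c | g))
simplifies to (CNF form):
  q | ~r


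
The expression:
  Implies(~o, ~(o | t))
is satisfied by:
  {o: True, t: False}
  {t: False, o: False}
  {t: True, o: True}


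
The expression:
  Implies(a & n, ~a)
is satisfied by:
  {n: False, a: False}
  {a: True, n: False}
  {n: True, a: False}


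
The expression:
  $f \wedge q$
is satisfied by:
  {f: True, q: True}


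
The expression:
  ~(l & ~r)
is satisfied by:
  {r: True, l: False}
  {l: False, r: False}
  {l: True, r: True}


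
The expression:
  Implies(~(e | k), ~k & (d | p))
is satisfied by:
  {d: True, k: True, e: True, p: True}
  {d: True, k: True, e: True, p: False}
  {d: True, k: True, p: True, e: False}
  {d: True, k: True, p: False, e: False}
  {d: True, e: True, p: True, k: False}
  {d: True, e: True, p: False, k: False}
  {d: True, e: False, p: True, k: False}
  {d: True, e: False, p: False, k: False}
  {k: True, e: True, p: True, d: False}
  {k: True, e: True, p: False, d: False}
  {k: True, p: True, e: False, d: False}
  {k: True, p: False, e: False, d: False}
  {e: True, p: True, k: False, d: False}
  {e: True, k: False, p: False, d: False}
  {p: True, k: False, e: False, d: False}


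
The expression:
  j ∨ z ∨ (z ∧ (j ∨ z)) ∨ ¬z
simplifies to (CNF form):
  True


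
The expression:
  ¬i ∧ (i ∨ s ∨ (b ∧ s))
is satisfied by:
  {s: True, i: False}


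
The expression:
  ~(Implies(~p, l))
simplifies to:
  ~l & ~p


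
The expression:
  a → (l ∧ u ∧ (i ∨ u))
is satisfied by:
  {u: True, l: True, a: False}
  {u: True, l: False, a: False}
  {l: True, u: False, a: False}
  {u: False, l: False, a: False}
  {a: True, u: True, l: True}


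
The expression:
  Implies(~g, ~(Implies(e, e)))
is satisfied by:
  {g: True}


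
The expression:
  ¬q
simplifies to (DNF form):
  ¬q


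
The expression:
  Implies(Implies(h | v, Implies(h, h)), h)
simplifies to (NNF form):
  h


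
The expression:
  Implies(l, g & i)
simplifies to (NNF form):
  ~l | (g & i)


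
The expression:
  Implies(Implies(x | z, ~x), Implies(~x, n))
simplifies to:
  n | x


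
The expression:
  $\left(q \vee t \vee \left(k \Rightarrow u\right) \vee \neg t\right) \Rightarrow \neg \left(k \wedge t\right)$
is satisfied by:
  {k: False, t: False}
  {t: True, k: False}
  {k: True, t: False}


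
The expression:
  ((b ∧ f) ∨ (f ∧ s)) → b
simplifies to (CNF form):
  b ∨ ¬f ∨ ¬s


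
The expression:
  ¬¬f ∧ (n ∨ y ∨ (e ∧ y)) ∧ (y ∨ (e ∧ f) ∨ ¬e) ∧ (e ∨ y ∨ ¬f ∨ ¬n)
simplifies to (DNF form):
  (f ∧ y) ∨ (e ∧ f ∧ n) ∨ (e ∧ f ∧ y) ∨ (f ∧ n ∧ y)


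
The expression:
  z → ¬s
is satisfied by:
  {s: False, z: False}
  {z: True, s: False}
  {s: True, z: False}


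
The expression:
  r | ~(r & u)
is always true.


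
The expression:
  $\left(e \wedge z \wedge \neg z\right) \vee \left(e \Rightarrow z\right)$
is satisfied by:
  {z: True, e: False}
  {e: False, z: False}
  {e: True, z: True}


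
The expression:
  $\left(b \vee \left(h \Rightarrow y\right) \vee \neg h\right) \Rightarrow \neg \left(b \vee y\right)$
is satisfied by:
  {y: False, b: False}


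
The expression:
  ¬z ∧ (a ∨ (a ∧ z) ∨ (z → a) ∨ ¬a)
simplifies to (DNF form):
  ¬z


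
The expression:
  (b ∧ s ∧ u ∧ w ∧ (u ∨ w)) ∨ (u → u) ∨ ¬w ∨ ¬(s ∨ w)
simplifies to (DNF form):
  True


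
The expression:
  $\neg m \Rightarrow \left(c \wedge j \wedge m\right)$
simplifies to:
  $m$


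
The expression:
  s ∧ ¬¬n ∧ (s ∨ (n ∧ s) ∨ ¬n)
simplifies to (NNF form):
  n ∧ s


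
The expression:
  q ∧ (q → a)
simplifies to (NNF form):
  a ∧ q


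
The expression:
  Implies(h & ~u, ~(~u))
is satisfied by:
  {u: True, h: False}
  {h: False, u: False}
  {h: True, u: True}


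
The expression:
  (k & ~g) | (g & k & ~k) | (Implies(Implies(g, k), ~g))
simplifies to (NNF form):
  ~g | ~k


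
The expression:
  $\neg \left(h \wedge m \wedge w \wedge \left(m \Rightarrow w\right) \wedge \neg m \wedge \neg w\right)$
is always true.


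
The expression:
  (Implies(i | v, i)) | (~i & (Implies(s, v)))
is always true.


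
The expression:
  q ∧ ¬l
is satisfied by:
  {q: True, l: False}


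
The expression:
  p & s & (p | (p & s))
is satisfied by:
  {p: True, s: True}


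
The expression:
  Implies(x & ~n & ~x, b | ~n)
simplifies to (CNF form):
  True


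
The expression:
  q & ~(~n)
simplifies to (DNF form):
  n & q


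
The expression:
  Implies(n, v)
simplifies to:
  v | ~n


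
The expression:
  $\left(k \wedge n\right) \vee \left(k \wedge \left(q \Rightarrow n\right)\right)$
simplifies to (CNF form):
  $k \wedge \left(n \vee \neg q\right)$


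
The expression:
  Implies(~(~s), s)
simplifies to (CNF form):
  True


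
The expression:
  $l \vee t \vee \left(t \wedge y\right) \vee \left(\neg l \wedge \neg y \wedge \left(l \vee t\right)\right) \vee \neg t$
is always true.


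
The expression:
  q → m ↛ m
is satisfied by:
  {q: False}


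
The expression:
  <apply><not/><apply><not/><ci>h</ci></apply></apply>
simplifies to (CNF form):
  <ci>h</ci>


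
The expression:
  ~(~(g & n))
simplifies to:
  g & n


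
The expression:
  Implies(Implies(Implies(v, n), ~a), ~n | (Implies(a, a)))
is always true.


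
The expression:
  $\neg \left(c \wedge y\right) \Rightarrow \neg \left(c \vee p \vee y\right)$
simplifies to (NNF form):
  $\left(c \vee \neg p\right) \wedge \left(c \vee \neg y\right) \wedge \left(y \vee \neg c\right)$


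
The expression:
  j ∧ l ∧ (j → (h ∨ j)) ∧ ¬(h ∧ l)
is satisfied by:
  {j: True, l: True, h: False}


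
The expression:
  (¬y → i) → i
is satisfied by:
  {i: True, y: False}
  {y: False, i: False}
  {y: True, i: True}


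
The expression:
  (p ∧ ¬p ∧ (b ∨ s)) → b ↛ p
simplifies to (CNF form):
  True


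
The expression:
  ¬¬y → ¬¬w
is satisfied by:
  {w: True, y: False}
  {y: False, w: False}
  {y: True, w: True}


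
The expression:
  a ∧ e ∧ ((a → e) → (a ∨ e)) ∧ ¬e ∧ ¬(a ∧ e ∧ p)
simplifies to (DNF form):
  False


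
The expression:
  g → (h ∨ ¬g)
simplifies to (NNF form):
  h ∨ ¬g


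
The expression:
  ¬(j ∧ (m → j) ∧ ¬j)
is always true.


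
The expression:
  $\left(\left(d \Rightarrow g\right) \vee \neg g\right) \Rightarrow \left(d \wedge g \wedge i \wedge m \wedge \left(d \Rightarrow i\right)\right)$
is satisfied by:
  {m: True, d: True, g: True, i: True}


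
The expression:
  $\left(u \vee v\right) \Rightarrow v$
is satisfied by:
  {v: True, u: False}
  {u: False, v: False}
  {u: True, v: True}


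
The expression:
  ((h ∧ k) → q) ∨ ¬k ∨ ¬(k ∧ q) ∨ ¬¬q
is always true.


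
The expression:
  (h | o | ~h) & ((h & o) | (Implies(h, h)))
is always true.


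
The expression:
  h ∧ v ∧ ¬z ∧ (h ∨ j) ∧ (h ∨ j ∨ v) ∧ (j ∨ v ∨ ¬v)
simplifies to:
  h ∧ v ∧ ¬z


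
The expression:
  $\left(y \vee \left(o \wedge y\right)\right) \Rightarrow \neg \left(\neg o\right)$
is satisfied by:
  {o: True, y: False}
  {y: False, o: False}
  {y: True, o: True}


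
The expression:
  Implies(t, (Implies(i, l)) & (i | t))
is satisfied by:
  {l: True, t: False, i: False}
  {t: False, i: False, l: False}
  {l: True, i: True, t: False}
  {i: True, t: False, l: False}
  {l: True, t: True, i: False}
  {t: True, l: False, i: False}
  {l: True, i: True, t: True}


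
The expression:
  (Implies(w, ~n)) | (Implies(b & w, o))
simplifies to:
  o | ~b | ~n | ~w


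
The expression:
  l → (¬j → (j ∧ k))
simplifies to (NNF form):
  j ∨ ¬l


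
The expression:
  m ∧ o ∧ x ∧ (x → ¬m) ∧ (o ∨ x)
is never true.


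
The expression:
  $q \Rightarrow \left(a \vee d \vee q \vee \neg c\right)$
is always true.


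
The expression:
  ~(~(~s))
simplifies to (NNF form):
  ~s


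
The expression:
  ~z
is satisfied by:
  {z: False}


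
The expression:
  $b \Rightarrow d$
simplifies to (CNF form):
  $d \vee \neg b$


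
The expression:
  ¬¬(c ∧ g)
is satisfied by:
  {c: True, g: True}


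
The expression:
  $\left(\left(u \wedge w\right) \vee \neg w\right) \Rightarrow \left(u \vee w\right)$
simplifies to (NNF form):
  $u \vee w$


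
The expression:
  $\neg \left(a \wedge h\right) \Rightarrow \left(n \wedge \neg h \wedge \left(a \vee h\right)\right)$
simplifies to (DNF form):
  $\left(a \wedge h\right) \vee \left(a \wedge n\right)$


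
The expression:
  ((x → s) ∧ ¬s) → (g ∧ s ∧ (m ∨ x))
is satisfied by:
  {x: True, s: True}
  {x: True, s: False}
  {s: True, x: False}


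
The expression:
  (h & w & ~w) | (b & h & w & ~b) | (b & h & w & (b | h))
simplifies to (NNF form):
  b & h & w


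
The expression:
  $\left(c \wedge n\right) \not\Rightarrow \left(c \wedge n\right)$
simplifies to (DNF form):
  $\text{False}$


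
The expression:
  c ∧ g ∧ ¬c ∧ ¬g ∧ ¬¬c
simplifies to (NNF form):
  False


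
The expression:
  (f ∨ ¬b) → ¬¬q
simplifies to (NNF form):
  q ∨ (b ∧ ¬f)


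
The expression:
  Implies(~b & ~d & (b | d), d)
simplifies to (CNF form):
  True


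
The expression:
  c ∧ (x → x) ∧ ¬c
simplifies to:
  False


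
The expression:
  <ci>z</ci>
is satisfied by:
  {z: True}


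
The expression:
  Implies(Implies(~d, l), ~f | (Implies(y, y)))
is always true.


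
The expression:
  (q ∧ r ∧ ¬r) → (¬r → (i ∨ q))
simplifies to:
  True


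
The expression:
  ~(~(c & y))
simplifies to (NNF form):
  c & y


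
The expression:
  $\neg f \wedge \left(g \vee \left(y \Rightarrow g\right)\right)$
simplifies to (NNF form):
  $\neg f \wedge \left(g \vee \neg y\right)$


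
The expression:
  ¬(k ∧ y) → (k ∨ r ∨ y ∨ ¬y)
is always true.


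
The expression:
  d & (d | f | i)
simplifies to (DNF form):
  d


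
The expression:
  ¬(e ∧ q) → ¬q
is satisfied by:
  {e: True, q: False}
  {q: False, e: False}
  {q: True, e: True}


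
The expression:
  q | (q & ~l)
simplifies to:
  q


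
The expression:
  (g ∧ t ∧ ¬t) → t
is always true.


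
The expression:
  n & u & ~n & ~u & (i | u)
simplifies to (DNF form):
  False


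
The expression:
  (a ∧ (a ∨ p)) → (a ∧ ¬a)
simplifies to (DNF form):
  ¬a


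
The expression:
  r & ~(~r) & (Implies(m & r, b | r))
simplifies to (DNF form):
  r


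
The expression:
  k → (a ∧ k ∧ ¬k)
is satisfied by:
  {k: False}


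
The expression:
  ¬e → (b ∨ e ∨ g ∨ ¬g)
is always true.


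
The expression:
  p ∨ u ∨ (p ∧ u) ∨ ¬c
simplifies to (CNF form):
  p ∨ u ∨ ¬c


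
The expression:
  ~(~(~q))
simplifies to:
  ~q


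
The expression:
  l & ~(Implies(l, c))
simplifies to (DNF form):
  l & ~c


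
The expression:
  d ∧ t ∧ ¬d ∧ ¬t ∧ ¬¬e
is never true.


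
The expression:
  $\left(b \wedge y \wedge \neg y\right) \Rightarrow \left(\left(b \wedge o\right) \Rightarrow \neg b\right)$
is always true.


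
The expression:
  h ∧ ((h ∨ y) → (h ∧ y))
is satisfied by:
  {h: True, y: True}


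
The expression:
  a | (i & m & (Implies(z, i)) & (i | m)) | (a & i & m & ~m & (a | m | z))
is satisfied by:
  {a: True, m: True, i: True}
  {a: True, m: True, i: False}
  {a: True, i: True, m: False}
  {a: True, i: False, m: False}
  {m: True, i: True, a: False}


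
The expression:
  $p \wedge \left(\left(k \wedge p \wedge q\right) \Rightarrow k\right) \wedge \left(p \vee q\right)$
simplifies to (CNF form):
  $p$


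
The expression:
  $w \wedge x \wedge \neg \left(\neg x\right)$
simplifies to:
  $w \wedge x$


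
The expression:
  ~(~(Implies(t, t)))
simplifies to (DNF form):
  True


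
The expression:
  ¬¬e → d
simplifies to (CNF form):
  d ∨ ¬e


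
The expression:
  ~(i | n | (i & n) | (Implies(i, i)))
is never true.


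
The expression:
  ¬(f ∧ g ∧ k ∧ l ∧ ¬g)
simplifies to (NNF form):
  True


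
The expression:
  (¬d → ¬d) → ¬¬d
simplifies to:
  d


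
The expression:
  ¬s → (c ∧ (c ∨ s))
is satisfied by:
  {c: True, s: True}
  {c: True, s: False}
  {s: True, c: False}


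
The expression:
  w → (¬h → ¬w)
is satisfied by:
  {h: True, w: False}
  {w: False, h: False}
  {w: True, h: True}


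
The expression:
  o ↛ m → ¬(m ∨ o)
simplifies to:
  m ∨ ¬o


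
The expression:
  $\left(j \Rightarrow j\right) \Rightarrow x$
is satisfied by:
  {x: True}


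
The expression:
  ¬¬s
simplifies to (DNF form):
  s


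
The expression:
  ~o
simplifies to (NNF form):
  ~o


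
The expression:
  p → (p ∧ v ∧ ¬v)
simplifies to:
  ¬p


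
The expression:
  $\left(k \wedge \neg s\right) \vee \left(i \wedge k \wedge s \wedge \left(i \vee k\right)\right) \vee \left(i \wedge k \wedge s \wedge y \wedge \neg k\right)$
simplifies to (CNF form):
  $k \wedge \left(i \vee \neg s\right)$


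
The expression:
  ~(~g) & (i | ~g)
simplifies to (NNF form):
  g & i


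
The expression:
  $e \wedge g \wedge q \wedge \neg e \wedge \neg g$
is never true.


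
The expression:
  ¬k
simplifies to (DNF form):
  ¬k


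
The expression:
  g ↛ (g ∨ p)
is never true.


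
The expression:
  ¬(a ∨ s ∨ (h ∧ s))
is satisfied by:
  {a: False, s: False}


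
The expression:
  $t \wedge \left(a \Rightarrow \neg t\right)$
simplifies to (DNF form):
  $t \wedge \neg a$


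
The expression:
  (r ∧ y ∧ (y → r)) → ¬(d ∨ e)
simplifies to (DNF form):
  (¬d ∧ ¬e) ∨ ¬r ∨ ¬y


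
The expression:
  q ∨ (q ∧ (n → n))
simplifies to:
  q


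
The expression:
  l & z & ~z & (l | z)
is never true.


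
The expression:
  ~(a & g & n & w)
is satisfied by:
  {w: False, n: False, g: False, a: False}
  {a: True, w: False, n: False, g: False}
  {g: True, w: False, n: False, a: False}
  {a: True, g: True, w: False, n: False}
  {n: True, a: False, w: False, g: False}
  {a: True, n: True, w: False, g: False}
  {g: True, n: True, a: False, w: False}
  {a: True, g: True, n: True, w: False}
  {w: True, g: False, n: False, a: False}
  {a: True, w: True, g: False, n: False}
  {g: True, w: True, a: False, n: False}
  {a: True, g: True, w: True, n: False}
  {n: True, w: True, g: False, a: False}
  {a: True, n: True, w: True, g: False}
  {g: True, n: True, w: True, a: False}


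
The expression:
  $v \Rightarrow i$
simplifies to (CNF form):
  $i \vee \neg v$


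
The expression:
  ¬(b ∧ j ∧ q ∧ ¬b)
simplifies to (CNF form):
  True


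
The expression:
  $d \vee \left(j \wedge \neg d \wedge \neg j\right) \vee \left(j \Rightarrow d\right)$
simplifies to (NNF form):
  $d \vee \neg j$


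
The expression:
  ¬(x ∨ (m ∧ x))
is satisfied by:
  {x: False}


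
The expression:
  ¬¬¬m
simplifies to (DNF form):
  ¬m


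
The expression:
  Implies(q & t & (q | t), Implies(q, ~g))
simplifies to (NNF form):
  ~g | ~q | ~t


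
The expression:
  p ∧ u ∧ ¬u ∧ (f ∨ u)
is never true.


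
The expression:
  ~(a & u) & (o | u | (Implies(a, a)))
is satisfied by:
  {u: False, a: False}
  {a: True, u: False}
  {u: True, a: False}


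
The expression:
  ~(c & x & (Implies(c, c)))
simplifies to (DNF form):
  ~c | ~x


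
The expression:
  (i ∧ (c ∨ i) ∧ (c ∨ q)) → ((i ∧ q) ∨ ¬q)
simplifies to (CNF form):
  True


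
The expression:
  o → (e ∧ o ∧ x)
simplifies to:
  (e ∧ x) ∨ ¬o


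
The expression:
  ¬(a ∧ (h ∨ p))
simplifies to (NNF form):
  (¬h ∧ ¬p) ∨ ¬a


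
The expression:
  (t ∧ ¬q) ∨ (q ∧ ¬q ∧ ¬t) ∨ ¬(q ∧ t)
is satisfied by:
  {t: False, q: False}
  {q: True, t: False}
  {t: True, q: False}


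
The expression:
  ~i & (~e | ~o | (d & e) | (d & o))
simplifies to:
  ~i & (d | ~e | ~o)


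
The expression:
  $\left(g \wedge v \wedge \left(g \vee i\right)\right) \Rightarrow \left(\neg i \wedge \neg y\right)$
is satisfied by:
  {i: False, g: False, v: False, y: False}
  {y: True, i: False, g: False, v: False}
  {i: True, y: False, g: False, v: False}
  {y: True, i: True, g: False, v: False}
  {v: True, y: False, i: False, g: False}
  {y: True, v: True, i: False, g: False}
  {v: True, i: True, y: False, g: False}
  {y: True, v: True, i: True, g: False}
  {g: True, v: False, i: False, y: False}
  {g: True, y: True, v: False, i: False}
  {g: True, i: True, v: False, y: False}
  {y: True, g: True, i: True, v: False}
  {g: True, v: True, y: False, i: False}


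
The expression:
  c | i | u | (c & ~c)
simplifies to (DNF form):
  c | i | u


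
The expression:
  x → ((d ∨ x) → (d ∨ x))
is always true.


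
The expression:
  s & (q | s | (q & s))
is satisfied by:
  {s: True}


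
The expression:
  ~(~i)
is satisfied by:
  {i: True}


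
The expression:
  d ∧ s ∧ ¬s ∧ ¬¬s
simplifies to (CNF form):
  False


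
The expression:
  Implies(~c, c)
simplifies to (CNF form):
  c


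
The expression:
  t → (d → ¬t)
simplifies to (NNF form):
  ¬d ∨ ¬t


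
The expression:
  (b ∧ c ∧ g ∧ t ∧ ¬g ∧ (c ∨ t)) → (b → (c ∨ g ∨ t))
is always true.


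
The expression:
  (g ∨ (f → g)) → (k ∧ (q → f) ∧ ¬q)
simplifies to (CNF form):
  (f ∨ k) ∧ (f ∨ ¬q) ∧ (k ∨ ¬g) ∧ (¬g ∨ ¬q)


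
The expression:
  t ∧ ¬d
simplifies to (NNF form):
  t ∧ ¬d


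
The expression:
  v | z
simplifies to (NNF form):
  v | z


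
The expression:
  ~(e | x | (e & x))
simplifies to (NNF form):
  ~e & ~x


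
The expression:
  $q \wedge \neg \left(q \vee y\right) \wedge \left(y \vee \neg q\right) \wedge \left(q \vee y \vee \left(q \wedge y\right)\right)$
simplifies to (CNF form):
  $\text{False}$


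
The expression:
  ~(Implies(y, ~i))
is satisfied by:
  {i: True, y: True}


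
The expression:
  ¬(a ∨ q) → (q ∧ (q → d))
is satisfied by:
  {a: True, q: True}
  {a: True, q: False}
  {q: True, a: False}


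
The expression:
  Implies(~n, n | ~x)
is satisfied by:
  {n: True, x: False}
  {x: False, n: False}
  {x: True, n: True}


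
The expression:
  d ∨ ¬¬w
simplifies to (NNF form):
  d ∨ w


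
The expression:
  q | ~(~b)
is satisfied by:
  {b: True, q: True}
  {b: True, q: False}
  {q: True, b: False}


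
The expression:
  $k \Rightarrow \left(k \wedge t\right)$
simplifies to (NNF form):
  $t \vee \neg k$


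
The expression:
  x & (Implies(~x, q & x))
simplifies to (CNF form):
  x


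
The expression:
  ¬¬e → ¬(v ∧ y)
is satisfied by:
  {v: False, y: False, e: False}
  {e: True, v: False, y: False}
  {y: True, v: False, e: False}
  {e: True, y: True, v: False}
  {v: True, e: False, y: False}
  {e: True, v: True, y: False}
  {y: True, v: True, e: False}


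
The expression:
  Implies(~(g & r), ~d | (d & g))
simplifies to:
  g | ~d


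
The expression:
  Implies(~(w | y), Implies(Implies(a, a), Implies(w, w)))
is always true.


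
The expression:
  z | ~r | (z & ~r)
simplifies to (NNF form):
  z | ~r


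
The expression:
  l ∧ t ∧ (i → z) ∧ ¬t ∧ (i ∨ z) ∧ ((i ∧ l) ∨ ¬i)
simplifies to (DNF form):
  False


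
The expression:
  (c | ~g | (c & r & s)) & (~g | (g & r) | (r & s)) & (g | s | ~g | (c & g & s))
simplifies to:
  ~g | (c & r)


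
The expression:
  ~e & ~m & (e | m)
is never true.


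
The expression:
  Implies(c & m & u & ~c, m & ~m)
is always true.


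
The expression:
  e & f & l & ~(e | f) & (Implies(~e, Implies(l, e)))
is never true.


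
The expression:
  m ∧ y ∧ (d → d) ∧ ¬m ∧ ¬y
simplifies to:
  False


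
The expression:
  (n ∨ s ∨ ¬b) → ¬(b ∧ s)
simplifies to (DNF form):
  ¬b ∨ ¬s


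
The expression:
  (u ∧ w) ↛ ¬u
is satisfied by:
  {u: True, w: True}


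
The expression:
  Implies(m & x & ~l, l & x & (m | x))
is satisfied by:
  {l: True, m: False, x: False}
  {m: False, x: False, l: False}
  {x: True, l: True, m: False}
  {x: True, m: False, l: False}
  {l: True, m: True, x: False}
  {m: True, l: False, x: False}
  {x: True, m: True, l: True}


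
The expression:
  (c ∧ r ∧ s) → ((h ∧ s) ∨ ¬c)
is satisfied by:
  {h: True, s: False, c: False, r: False}
  {h: False, s: False, c: False, r: False}
  {h: True, r: True, s: False, c: False}
  {r: True, h: False, s: False, c: False}
  {h: True, c: True, r: False, s: False}
  {c: True, r: False, s: False, h: False}
  {h: True, r: True, c: True, s: False}
  {r: True, c: True, h: False, s: False}
  {h: True, s: True, r: False, c: False}
  {s: True, r: False, c: False, h: False}
  {h: True, r: True, s: True, c: False}
  {r: True, s: True, h: False, c: False}
  {h: True, c: True, s: True, r: False}
  {c: True, s: True, r: False, h: False}
  {h: True, r: True, c: True, s: True}


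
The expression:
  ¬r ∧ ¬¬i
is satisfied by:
  {i: True, r: False}


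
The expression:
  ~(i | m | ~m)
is never true.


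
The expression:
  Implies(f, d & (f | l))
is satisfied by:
  {d: True, f: False}
  {f: False, d: False}
  {f: True, d: True}


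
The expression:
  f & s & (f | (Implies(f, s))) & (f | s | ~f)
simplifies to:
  f & s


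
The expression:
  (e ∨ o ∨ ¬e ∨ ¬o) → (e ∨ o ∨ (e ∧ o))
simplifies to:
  e ∨ o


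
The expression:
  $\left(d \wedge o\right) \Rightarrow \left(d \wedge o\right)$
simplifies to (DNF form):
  $\text{True}$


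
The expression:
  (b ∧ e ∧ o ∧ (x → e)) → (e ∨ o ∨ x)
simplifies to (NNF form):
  True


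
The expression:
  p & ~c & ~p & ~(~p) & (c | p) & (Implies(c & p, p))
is never true.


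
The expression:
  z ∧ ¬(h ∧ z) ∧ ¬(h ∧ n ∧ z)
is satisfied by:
  {z: True, h: False}


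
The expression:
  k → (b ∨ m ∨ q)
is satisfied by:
  {b: True, q: True, m: True, k: False}
  {b: True, q: True, k: False, m: False}
  {b: True, m: True, k: False, q: False}
  {b: True, k: False, m: False, q: False}
  {q: True, m: True, k: False, b: False}
  {q: True, k: False, m: False, b: False}
  {m: True, q: False, k: False, b: False}
  {q: False, k: False, m: False, b: False}
  {q: True, b: True, k: True, m: True}
  {q: True, b: True, k: True, m: False}
  {b: True, k: True, m: True, q: False}
  {b: True, k: True, q: False, m: False}
  {m: True, k: True, q: True, b: False}
  {k: True, q: True, b: False, m: False}
  {k: True, m: True, b: False, q: False}


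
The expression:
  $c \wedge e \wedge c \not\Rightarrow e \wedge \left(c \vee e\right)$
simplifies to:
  $\text{False}$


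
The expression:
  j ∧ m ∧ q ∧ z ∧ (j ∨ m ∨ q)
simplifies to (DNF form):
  j ∧ m ∧ q ∧ z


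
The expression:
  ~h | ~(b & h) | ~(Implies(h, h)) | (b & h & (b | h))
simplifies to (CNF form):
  True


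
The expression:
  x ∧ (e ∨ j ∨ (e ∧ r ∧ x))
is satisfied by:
  {e: True, j: True, x: True}
  {e: True, x: True, j: False}
  {j: True, x: True, e: False}


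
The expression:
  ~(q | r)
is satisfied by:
  {q: False, r: False}


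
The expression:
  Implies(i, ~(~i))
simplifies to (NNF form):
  True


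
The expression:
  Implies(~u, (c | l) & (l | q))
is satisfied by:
  {q: True, l: True, u: True, c: True}
  {q: True, l: True, u: True, c: False}
  {l: True, u: True, c: True, q: False}
  {l: True, u: True, c: False, q: False}
  {q: True, l: True, c: True, u: False}
  {q: True, l: True, c: False, u: False}
  {l: True, c: True, u: False, q: False}
  {l: True, c: False, u: False, q: False}
  {q: True, u: True, c: True, l: False}
  {q: True, u: True, c: False, l: False}
  {u: True, c: True, l: False, q: False}
  {u: True, l: False, c: False, q: False}
  {q: True, c: True, l: False, u: False}


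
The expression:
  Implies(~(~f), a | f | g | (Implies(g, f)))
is always true.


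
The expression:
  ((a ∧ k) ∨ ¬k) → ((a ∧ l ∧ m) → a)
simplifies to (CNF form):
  True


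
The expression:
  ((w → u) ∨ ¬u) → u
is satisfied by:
  {u: True}


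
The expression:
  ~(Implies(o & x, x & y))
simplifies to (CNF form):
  o & x & ~y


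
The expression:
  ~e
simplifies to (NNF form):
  ~e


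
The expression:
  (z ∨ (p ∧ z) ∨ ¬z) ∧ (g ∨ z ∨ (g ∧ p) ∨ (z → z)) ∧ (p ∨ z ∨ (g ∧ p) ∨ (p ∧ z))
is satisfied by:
  {z: True, p: True}
  {z: True, p: False}
  {p: True, z: False}


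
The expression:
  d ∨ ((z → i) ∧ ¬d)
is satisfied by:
  {i: True, d: True, z: False}
  {i: True, z: False, d: False}
  {d: True, z: False, i: False}
  {d: False, z: False, i: False}
  {i: True, d: True, z: True}
  {i: True, z: True, d: False}
  {d: True, z: True, i: False}


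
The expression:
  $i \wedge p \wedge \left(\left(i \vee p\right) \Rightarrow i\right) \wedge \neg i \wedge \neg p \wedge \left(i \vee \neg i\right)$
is never true.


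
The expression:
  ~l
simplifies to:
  ~l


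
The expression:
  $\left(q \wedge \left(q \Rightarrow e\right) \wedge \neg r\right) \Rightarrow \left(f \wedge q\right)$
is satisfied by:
  {r: True, f: True, e: False, q: False}
  {r: True, f: False, e: False, q: False}
  {f: True, r: False, e: False, q: False}
  {r: False, f: False, e: False, q: False}
  {r: True, q: True, f: True, e: False}
  {r: True, q: True, f: False, e: False}
  {q: True, f: True, r: False, e: False}
  {q: True, r: False, f: False, e: False}
  {r: True, e: True, f: True, q: False}
  {r: True, e: True, f: False, q: False}
  {e: True, f: True, r: False, q: False}
  {e: True, r: False, f: False, q: False}
  {q: True, e: True, r: True, f: True}
  {q: True, e: True, r: True, f: False}
  {q: True, e: True, f: True, r: False}


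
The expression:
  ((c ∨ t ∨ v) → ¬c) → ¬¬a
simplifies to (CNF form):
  a ∨ c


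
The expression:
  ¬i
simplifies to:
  ¬i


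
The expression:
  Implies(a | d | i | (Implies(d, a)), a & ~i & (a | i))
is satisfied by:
  {a: True, i: False}


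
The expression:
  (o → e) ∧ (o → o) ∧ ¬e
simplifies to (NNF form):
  ¬e ∧ ¬o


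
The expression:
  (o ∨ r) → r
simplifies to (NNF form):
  r ∨ ¬o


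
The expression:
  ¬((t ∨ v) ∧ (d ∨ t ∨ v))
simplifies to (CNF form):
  ¬t ∧ ¬v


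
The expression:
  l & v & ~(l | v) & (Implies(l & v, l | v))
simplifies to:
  False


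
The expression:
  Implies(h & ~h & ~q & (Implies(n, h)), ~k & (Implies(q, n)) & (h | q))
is always true.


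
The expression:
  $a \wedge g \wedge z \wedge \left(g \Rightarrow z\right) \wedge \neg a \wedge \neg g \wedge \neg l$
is never true.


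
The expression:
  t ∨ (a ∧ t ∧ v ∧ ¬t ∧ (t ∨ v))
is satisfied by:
  {t: True}


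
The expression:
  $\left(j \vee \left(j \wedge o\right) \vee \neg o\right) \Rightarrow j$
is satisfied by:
  {o: True, j: True}
  {o: True, j: False}
  {j: True, o: False}


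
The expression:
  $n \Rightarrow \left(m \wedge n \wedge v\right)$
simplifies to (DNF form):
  $\left(m \wedge v\right) \vee \neg n$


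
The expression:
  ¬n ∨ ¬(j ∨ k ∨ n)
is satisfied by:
  {n: False}


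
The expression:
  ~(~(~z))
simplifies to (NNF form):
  ~z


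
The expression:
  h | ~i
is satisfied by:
  {h: True, i: False}
  {i: False, h: False}
  {i: True, h: True}


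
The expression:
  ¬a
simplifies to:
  ¬a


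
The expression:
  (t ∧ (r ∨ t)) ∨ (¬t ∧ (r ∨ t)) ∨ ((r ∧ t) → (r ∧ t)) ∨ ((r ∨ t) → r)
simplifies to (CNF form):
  True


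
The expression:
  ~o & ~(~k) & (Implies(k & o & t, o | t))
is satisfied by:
  {k: True, o: False}


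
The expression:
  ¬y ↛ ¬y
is never true.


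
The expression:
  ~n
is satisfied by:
  {n: False}


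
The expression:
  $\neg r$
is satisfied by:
  {r: False}


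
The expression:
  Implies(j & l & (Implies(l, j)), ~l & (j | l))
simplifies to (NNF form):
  ~j | ~l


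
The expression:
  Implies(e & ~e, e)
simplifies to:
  True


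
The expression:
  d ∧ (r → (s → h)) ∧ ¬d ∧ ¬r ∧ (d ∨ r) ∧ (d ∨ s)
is never true.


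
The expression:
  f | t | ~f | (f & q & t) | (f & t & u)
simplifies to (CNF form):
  True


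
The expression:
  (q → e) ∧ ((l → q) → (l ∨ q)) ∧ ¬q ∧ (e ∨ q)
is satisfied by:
  {e: True, l: True, q: False}


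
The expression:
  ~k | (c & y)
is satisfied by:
  {y: True, c: True, k: False}
  {y: True, c: False, k: False}
  {c: True, y: False, k: False}
  {y: False, c: False, k: False}
  {y: True, k: True, c: True}


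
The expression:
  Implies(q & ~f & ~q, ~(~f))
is always true.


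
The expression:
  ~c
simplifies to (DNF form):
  ~c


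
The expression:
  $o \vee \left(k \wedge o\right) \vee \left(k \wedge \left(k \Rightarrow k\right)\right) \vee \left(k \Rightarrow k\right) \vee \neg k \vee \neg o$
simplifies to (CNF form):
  $\text{True}$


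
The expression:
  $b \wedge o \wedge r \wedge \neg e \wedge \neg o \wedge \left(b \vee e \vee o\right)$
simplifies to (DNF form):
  $\text{False}$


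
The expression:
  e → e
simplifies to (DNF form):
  True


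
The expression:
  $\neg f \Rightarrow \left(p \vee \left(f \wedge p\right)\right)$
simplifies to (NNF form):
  $f \vee p$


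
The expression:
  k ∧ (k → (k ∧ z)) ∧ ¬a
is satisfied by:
  {z: True, k: True, a: False}


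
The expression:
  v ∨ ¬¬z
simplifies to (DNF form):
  v ∨ z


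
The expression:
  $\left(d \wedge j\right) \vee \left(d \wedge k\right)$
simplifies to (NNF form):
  $d \wedge \left(j \vee k\right)$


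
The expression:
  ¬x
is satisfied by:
  {x: False}


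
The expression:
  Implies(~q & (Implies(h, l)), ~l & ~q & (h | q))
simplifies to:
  q | (h & ~l)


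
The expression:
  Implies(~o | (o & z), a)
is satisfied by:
  {a: True, o: True, z: False}
  {a: True, o: False, z: False}
  {a: True, z: True, o: True}
  {a: True, z: True, o: False}
  {o: True, z: False, a: False}


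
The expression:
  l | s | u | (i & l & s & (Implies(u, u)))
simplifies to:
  l | s | u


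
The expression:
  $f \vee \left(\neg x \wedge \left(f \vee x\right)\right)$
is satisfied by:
  {f: True}


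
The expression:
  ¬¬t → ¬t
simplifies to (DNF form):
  ¬t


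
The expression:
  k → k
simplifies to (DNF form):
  True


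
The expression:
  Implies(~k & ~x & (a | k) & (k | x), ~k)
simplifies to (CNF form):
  True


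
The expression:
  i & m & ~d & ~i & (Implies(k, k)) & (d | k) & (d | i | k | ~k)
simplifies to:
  False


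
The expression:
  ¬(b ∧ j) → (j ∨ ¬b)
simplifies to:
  j ∨ ¬b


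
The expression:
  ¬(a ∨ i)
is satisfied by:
  {i: False, a: False}


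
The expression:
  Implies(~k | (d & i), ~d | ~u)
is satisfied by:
  {k: True, u: False, d: False, i: False}
  {k: False, u: False, d: False, i: False}
  {i: True, k: True, u: False, d: False}
  {i: True, k: False, u: False, d: False}
  {d: True, k: True, u: False, i: False}
  {d: True, k: False, u: False, i: False}
  {i: True, d: True, k: True, u: False}
  {i: True, d: True, k: False, u: False}
  {u: True, k: True, i: False, d: False}
  {u: True, k: False, i: False, d: False}
  {i: True, u: True, k: True, d: False}
  {i: True, u: True, k: False, d: False}
  {d: True, u: True, k: True, i: False}


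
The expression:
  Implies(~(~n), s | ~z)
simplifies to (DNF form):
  s | ~n | ~z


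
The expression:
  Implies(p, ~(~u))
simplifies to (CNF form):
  u | ~p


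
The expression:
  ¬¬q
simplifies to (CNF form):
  q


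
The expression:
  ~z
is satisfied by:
  {z: False}


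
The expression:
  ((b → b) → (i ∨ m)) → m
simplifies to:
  m ∨ ¬i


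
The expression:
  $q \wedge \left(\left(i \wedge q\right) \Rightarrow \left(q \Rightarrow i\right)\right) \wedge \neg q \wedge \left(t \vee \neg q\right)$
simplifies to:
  $\text{False}$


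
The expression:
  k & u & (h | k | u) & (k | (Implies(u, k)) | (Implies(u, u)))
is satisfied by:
  {u: True, k: True}


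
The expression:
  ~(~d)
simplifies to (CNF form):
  d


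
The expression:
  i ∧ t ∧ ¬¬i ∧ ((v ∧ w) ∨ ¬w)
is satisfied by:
  {t: True, i: True, v: True, w: False}
  {t: True, i: True, w: False, v: False}
  {t: True, i: True, v: True, w: True}


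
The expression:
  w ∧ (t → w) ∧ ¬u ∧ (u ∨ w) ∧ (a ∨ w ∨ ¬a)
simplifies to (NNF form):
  w ∧ ¬u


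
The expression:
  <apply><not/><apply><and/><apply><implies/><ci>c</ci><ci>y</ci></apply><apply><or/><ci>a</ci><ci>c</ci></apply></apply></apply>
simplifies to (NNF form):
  <apply><or/><apply><and/><ci>c</ci><apply><not/><ci>y</ci></apply></apply><apply><and/><apply><not/><ci>a</ci></apply><apply><not/><ci>c</ci></apply></apply></apply>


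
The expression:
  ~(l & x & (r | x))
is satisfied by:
  {l: False, x: False}
  {x: True, l: False}
  {l: True, x: False}


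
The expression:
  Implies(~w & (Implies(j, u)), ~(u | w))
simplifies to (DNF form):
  w | ~u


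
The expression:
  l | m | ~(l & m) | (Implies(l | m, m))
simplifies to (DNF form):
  True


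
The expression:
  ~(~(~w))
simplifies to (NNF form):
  ~w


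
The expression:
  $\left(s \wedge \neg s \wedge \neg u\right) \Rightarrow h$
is always true.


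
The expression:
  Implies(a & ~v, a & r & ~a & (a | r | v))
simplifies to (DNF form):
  v | ~a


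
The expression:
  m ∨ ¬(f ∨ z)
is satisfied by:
  {m: True, f: False, z: False}
  {m: True, z: True, f: False}
  {m: True, f: True, z: False}
  {m: True, z: True, f: True}
  {z: False, f: False, m: False}


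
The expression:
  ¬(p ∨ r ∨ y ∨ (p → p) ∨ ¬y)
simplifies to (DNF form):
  False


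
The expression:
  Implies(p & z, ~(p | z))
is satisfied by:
  {p: False, z: False}
  {z: True, p: False}
  {p: True, z: False}


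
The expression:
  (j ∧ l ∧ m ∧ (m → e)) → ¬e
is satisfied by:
  {l: False, m: False, e: False, j: False}
  {j: True, l: False, m: False, e: False}
  {e: True, l: False, m: False, j: False}
  {j: True, e: True, l: False, m: False}
  {m: True, j: False, l: False, e: False}
  {j: True, m: True, l: False, e: False}
  {e: True, m: True, j: False, l: False}
  {j: True, e: True, m: True, l: False}
  {l: True, e: False, m: False, j: False}
  {j: True, l: True, e: False, m: False}
  {e: True, l: True, j: False, m: False}
  {j: True, e: True, l: True, m: False}
  {m: True, l: True, e: False, j: False}
  {j: True, m: True, l: True, e: False}
  {e: True, m: True, l: True, j: False}


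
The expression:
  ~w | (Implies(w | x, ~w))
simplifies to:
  ~w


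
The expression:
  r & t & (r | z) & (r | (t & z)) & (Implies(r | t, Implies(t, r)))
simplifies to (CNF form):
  r & t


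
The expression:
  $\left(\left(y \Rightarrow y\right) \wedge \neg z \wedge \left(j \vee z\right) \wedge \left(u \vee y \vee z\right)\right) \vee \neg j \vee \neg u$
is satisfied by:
  {u: False, z: False, j: False}
  {j: True, u: False, z: False}
  {z: True, u: False, j: False}
  {j: True, z: True, u: False}
  {u: True, j: False, z: False}
  {j: True, u: True, z: False}
  {z: True, u: True, j: False}


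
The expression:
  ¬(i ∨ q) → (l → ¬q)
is always true.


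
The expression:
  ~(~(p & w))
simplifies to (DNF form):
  p & w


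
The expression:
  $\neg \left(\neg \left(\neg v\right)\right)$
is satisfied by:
  {v: False}


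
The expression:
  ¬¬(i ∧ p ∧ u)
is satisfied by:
  {i: True, p: True, u: True}


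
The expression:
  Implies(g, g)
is always true.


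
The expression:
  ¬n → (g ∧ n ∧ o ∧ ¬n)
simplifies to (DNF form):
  n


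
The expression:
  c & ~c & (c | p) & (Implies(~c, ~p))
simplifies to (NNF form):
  False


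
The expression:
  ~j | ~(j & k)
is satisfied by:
  {k: False, j: False}
  {j: True, k: False}
  {k: True, j: False}


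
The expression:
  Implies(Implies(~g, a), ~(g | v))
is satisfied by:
  {g: False, v: False, a: False}
  {a: True, g: False, v: False}
  {v: True, g: False, a: False}


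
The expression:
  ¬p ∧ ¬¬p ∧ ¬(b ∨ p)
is never true.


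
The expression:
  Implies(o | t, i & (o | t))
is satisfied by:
  {i: True, t: False, o: False}
  {i: True, o: True, t: False}
  {i: True, t: True, o: False}
  {i: True, o: True, t: True}
  {o: False, t: False, i: False}


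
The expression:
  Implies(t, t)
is always true.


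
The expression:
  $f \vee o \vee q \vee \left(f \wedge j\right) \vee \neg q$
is always true.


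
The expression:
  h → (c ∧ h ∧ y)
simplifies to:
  (c ∧ y) ∨ ¬h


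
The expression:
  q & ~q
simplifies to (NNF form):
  False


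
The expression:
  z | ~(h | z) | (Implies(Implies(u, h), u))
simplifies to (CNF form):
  u | z | ~h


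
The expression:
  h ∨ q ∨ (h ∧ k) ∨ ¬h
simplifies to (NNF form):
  True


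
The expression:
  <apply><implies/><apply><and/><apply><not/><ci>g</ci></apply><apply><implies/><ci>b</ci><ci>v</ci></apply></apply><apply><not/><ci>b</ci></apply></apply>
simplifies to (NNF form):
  <apply><or/><ci>g</ci><apply><not/><ci>b</ci></apply><apply><not/><ci>v</ci></apply></apply>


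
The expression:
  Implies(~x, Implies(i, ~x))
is always true.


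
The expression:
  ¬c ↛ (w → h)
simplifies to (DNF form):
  w ∧ ¬c ∧ ¬h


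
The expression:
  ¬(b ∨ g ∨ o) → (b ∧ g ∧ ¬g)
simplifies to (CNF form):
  b ∨ g ∨ o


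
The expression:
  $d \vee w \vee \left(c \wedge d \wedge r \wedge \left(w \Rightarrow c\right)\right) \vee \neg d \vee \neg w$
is always true.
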